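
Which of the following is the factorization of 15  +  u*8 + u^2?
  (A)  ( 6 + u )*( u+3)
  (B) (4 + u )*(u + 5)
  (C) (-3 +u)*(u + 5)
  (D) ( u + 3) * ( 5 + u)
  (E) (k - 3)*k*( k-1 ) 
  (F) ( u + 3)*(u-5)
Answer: D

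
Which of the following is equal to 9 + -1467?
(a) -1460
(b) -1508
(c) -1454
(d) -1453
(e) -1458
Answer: e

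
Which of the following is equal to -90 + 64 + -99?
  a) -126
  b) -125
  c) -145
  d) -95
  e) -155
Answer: b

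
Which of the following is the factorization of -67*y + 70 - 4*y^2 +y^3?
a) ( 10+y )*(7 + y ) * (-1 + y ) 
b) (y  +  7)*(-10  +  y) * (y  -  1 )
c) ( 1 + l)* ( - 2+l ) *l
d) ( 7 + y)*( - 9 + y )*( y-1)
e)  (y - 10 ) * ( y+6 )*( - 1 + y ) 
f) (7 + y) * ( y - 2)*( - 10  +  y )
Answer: b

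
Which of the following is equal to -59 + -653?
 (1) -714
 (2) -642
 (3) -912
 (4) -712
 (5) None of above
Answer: 4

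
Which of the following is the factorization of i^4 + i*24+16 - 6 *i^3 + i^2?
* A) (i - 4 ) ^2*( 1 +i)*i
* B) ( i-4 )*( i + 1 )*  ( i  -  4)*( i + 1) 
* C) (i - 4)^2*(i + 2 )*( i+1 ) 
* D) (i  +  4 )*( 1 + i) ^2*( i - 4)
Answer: B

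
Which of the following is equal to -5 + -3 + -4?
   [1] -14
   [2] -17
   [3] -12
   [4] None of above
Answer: 3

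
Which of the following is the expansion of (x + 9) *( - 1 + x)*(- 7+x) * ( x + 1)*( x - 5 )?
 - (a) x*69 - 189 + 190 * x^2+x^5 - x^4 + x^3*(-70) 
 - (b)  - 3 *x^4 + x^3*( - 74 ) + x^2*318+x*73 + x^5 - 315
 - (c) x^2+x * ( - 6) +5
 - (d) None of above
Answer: b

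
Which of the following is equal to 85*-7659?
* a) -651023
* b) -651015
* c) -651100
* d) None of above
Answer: b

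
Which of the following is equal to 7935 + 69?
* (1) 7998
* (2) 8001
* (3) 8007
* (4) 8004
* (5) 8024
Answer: 4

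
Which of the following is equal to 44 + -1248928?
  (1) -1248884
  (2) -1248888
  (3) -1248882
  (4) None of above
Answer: 1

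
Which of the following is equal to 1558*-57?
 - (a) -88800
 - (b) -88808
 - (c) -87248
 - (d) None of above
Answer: d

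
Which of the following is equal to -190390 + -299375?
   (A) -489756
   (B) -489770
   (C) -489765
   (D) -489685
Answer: C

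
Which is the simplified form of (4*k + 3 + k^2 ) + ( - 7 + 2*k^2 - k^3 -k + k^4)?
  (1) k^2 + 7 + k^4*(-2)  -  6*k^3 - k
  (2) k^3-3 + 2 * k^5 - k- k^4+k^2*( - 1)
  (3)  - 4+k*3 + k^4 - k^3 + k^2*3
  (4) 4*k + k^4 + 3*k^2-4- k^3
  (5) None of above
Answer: 3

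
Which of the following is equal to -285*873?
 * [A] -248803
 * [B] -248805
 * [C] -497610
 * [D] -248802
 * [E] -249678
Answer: B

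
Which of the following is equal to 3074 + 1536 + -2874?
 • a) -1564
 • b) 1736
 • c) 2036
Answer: b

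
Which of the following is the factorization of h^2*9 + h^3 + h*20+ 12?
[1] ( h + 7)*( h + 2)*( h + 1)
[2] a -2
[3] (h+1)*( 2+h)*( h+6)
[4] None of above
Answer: 3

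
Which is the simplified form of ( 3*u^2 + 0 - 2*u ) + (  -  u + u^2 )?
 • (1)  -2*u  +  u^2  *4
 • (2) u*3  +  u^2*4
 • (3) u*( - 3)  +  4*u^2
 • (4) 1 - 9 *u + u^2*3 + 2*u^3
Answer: 3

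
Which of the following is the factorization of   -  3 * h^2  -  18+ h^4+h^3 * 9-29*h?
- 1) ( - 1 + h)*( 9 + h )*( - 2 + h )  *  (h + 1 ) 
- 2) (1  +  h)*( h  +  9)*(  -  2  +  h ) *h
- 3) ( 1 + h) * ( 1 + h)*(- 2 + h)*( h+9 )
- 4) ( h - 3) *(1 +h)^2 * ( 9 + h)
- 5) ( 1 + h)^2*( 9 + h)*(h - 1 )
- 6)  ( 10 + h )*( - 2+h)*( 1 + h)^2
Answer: 3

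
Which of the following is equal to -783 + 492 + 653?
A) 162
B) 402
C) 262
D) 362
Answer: D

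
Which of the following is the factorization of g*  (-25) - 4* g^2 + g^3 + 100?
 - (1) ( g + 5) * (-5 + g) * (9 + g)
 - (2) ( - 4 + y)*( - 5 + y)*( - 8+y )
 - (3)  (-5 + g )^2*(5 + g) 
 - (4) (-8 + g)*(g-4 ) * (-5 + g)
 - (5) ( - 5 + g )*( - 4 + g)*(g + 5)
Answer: 5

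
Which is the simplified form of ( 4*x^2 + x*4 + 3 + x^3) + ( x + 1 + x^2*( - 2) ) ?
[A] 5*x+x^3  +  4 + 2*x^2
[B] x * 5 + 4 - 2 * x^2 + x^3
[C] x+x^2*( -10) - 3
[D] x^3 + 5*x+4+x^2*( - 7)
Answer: A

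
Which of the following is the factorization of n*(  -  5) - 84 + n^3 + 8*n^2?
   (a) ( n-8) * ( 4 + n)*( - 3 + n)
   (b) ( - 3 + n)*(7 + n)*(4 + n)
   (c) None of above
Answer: b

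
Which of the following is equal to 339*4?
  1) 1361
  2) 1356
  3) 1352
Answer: 2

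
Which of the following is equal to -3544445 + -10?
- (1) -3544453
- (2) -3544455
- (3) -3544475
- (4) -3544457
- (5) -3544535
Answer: 2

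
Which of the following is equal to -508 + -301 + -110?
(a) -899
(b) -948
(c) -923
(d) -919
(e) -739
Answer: d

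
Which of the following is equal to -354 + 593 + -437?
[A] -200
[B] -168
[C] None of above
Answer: C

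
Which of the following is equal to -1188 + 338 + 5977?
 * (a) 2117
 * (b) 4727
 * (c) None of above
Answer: c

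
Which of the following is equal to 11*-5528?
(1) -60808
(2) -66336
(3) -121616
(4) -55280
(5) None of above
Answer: 1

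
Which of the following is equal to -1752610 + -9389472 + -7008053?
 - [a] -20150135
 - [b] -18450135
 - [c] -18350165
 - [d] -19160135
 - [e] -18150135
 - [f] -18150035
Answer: e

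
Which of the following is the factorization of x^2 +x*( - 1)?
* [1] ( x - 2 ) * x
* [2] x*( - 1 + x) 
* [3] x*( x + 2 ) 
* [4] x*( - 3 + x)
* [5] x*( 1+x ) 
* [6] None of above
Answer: 2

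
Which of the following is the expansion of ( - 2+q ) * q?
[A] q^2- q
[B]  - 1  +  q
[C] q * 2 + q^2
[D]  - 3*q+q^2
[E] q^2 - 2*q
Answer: E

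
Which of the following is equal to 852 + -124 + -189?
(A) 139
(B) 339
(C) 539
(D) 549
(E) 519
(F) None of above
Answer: C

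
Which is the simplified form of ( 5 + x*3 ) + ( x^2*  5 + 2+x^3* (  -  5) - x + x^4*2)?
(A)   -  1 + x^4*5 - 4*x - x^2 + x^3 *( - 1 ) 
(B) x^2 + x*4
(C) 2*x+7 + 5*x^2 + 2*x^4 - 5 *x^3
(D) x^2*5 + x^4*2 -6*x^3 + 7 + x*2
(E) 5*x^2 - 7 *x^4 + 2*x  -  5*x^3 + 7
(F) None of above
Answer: C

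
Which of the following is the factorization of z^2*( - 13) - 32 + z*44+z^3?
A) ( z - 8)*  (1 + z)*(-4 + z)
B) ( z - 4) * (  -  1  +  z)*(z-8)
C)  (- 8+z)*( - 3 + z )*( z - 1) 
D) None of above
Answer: B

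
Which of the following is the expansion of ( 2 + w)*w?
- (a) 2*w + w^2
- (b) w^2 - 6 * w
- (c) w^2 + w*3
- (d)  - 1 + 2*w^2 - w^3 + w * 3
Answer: a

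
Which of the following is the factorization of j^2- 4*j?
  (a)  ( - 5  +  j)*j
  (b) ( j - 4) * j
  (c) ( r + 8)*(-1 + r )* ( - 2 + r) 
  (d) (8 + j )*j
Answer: b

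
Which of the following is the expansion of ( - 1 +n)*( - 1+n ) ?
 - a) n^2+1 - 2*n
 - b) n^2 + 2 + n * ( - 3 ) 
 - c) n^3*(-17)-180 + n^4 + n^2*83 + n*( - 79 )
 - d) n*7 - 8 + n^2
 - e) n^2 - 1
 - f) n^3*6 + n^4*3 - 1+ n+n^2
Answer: a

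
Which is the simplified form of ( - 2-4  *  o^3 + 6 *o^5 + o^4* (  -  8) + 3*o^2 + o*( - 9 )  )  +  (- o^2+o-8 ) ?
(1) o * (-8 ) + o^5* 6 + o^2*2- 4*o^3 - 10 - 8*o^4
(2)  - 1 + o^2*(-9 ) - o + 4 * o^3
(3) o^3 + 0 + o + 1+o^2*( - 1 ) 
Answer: 1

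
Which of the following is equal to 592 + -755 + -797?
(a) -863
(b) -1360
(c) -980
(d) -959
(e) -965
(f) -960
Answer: f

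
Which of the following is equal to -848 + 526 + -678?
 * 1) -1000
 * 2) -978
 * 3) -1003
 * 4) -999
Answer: 1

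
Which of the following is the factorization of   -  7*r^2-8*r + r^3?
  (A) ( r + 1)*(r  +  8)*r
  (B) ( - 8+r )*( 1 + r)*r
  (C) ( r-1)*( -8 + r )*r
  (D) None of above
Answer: B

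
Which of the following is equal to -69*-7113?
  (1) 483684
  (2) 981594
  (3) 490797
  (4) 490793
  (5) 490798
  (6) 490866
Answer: 3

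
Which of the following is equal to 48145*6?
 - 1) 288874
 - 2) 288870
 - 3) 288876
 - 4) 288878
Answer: 2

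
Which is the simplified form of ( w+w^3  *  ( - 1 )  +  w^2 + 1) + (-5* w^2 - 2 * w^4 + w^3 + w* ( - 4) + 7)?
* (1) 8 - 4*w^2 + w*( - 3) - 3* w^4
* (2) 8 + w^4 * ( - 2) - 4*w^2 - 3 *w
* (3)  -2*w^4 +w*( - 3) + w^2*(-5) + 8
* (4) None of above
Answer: 2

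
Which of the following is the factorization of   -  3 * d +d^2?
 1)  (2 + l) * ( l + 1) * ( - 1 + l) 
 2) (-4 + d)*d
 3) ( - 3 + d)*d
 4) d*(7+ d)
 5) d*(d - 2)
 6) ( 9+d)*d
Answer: 3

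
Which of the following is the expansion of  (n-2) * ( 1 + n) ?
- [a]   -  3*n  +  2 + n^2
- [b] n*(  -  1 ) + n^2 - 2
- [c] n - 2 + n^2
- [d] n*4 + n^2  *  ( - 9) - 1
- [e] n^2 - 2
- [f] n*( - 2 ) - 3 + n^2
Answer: b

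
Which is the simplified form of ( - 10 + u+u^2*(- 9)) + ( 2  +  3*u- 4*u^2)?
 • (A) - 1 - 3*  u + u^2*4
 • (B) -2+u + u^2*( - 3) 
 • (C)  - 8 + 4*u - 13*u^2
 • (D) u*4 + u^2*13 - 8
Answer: C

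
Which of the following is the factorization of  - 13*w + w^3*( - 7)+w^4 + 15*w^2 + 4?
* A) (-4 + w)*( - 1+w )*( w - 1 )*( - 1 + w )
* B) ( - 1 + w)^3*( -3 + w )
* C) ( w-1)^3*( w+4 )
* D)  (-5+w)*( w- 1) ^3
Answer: A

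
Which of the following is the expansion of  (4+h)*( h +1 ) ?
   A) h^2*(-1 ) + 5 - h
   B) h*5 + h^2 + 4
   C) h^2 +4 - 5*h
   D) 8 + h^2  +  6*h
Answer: B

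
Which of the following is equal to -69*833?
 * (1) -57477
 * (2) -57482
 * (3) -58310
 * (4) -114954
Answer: 1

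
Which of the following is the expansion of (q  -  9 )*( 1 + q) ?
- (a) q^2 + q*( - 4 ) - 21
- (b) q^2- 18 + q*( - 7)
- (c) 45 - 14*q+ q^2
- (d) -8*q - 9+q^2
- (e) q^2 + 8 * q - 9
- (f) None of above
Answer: d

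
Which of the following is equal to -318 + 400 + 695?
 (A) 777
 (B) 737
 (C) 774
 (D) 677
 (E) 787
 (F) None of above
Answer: A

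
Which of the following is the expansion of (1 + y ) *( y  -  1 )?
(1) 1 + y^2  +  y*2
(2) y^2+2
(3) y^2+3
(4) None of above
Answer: 4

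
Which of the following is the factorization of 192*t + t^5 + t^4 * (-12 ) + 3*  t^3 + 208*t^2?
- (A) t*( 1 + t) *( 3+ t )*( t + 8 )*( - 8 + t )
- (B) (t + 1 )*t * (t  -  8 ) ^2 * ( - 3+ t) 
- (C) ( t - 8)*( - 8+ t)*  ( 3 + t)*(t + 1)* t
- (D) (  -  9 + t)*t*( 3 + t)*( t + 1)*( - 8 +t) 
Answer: C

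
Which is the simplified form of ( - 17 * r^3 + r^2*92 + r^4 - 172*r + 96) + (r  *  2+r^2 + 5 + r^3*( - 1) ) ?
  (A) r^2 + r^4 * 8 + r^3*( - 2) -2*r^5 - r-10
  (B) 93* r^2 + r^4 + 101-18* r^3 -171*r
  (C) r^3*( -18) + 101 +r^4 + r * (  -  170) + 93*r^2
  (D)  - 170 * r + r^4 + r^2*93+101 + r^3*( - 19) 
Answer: C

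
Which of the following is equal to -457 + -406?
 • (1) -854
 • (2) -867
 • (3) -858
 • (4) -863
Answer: 4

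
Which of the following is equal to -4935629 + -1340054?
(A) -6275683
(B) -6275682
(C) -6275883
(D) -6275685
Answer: A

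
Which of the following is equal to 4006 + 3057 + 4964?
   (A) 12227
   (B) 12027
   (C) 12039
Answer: B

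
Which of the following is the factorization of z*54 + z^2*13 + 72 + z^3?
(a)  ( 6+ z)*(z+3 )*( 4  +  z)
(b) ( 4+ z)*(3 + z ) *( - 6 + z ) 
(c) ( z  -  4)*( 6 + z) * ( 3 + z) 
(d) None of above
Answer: a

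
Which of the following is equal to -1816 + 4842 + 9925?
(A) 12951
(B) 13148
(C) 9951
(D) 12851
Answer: A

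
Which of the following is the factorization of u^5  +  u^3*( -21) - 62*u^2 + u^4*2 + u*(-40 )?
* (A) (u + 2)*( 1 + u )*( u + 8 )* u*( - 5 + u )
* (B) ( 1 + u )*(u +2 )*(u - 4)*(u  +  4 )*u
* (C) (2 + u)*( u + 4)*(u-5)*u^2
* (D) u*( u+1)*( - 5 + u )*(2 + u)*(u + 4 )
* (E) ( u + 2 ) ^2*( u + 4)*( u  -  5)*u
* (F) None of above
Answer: D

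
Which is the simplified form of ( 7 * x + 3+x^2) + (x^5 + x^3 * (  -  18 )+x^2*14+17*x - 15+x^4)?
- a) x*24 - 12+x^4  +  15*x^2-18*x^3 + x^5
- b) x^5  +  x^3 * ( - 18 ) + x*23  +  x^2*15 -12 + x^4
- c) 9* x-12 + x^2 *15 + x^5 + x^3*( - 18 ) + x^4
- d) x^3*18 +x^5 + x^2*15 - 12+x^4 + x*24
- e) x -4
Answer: a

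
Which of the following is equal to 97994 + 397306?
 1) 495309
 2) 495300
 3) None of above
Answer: 2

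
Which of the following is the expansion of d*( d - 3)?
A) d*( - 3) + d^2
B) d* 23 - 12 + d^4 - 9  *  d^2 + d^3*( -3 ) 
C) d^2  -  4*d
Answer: A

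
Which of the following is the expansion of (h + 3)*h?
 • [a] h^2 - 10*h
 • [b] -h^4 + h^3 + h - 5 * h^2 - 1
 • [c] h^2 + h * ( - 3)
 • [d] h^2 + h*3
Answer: d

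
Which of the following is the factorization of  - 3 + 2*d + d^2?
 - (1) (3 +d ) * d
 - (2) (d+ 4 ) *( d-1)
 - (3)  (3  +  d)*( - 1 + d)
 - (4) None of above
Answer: 3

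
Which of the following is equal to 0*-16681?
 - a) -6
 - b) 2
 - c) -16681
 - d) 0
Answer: d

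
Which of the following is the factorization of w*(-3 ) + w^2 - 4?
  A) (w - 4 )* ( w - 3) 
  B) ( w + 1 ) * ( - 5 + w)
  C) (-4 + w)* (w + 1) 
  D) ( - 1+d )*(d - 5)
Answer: C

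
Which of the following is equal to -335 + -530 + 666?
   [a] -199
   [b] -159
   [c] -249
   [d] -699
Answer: a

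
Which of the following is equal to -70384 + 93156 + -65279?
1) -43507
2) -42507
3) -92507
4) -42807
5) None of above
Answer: 2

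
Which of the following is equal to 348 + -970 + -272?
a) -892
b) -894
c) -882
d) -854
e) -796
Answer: b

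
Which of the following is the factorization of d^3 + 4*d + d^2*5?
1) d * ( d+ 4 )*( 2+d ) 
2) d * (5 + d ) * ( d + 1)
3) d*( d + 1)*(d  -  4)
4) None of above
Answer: 4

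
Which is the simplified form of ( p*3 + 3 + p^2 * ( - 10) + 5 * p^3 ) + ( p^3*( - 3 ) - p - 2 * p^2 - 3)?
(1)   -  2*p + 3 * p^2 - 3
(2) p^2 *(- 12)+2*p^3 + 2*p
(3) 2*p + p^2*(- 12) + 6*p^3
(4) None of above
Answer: 2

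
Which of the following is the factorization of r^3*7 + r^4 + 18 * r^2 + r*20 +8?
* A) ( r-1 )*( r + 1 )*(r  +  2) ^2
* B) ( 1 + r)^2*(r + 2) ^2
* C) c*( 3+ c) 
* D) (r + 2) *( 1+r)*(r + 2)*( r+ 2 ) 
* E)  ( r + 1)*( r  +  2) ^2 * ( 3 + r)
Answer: D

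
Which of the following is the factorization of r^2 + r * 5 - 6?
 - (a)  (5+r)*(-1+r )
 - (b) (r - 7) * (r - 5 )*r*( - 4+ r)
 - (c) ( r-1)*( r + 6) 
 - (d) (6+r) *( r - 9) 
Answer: c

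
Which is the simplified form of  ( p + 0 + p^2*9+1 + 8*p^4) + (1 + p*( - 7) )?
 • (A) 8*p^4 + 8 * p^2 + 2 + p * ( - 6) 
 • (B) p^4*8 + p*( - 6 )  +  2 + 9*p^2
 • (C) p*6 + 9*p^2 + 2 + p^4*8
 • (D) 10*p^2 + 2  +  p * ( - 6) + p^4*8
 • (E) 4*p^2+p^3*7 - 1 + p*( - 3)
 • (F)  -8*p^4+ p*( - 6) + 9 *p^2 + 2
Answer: B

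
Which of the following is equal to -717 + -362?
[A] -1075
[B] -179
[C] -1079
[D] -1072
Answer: C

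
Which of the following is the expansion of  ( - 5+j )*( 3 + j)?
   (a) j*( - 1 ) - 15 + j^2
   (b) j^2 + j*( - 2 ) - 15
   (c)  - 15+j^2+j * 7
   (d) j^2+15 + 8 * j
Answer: b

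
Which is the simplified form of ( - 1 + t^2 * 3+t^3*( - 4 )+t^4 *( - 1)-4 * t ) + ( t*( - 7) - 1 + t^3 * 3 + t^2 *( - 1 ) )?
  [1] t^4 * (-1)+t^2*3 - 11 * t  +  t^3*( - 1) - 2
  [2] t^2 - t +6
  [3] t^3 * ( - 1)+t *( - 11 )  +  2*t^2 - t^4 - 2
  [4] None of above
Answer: 3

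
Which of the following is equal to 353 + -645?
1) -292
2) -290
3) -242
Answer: 1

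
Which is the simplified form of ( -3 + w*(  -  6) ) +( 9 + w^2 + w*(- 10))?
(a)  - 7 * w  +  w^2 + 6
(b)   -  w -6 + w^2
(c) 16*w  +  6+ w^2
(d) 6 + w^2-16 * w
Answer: d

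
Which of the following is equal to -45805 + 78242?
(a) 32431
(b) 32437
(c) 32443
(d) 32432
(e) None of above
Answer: b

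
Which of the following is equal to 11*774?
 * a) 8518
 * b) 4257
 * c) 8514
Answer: c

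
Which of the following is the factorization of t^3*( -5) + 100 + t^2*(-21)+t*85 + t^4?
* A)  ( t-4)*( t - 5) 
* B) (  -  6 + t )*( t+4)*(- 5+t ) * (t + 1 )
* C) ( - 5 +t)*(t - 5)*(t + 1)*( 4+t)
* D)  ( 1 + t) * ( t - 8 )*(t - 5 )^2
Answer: C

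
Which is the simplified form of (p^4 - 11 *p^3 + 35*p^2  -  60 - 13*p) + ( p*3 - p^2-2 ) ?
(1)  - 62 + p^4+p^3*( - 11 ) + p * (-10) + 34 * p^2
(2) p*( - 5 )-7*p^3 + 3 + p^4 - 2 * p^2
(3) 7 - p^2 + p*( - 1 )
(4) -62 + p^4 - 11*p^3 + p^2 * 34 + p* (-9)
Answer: 1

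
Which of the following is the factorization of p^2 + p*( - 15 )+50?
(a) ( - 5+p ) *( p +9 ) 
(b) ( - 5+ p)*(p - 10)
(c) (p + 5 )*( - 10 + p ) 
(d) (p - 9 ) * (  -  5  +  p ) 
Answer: b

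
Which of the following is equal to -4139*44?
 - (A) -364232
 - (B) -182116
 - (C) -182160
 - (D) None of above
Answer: B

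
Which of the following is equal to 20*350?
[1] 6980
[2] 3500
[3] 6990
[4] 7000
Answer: 4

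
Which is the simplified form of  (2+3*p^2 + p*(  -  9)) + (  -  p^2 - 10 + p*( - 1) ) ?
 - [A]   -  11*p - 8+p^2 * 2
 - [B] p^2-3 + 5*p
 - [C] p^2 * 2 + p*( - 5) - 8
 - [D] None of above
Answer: D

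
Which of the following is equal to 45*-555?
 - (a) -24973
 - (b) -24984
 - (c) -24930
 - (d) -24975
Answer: d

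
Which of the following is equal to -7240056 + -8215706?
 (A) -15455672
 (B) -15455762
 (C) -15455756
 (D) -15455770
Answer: B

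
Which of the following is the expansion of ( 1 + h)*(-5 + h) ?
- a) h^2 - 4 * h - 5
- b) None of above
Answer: a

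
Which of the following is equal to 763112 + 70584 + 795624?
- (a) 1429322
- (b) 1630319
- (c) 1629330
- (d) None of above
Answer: d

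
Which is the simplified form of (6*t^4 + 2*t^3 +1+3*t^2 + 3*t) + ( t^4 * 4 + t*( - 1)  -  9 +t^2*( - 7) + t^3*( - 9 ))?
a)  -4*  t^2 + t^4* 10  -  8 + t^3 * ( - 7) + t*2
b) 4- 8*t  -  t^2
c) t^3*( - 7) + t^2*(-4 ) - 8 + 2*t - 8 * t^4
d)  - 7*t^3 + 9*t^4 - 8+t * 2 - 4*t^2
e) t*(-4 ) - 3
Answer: a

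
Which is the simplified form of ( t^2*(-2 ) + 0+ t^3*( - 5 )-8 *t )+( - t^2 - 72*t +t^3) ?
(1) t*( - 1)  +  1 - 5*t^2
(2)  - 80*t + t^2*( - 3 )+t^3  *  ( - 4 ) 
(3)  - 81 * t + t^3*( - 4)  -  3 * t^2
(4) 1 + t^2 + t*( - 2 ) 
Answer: 2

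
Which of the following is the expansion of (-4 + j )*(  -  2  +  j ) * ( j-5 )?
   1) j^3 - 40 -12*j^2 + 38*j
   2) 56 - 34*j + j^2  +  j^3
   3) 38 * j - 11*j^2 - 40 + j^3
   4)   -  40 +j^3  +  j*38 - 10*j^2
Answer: 3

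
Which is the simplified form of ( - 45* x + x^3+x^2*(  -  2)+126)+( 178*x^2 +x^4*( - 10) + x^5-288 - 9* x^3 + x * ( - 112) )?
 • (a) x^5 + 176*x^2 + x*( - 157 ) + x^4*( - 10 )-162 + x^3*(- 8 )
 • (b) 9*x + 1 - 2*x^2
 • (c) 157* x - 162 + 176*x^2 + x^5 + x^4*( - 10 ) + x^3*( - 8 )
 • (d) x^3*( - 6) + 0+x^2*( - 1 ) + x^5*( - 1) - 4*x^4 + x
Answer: a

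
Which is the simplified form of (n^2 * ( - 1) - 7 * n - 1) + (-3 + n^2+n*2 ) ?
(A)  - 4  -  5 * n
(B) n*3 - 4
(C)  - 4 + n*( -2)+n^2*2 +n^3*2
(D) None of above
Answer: A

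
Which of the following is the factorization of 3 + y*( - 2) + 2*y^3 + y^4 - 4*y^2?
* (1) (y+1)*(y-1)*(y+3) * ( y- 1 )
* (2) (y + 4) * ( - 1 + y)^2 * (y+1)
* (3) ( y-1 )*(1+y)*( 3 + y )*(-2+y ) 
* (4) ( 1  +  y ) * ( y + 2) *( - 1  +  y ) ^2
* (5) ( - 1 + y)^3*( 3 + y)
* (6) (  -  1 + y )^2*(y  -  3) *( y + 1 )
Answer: 1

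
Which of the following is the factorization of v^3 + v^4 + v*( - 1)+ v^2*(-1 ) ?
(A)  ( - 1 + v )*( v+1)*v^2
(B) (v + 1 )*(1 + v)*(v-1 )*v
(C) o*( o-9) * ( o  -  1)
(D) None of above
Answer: B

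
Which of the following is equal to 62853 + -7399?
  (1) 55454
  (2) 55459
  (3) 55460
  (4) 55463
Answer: 1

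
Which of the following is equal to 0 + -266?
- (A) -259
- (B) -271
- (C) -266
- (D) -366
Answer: C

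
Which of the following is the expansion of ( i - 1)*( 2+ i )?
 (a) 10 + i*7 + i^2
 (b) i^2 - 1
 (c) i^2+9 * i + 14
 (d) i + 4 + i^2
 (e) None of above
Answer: e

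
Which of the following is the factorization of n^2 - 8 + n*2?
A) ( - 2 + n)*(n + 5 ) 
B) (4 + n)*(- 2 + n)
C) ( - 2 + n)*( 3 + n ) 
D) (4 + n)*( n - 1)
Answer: B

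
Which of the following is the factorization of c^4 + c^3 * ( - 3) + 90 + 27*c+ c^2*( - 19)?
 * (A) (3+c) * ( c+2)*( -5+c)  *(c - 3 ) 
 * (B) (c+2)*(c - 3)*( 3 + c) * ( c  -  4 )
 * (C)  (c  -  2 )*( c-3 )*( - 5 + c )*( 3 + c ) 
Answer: A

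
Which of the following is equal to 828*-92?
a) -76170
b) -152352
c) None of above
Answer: c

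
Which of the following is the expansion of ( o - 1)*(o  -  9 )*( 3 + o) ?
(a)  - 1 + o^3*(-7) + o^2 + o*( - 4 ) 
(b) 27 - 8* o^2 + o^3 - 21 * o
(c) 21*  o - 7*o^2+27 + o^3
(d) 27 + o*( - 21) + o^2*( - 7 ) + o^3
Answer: d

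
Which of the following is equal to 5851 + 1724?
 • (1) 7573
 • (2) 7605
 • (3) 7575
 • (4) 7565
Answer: 3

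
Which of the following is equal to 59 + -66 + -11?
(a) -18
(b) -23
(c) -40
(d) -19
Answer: a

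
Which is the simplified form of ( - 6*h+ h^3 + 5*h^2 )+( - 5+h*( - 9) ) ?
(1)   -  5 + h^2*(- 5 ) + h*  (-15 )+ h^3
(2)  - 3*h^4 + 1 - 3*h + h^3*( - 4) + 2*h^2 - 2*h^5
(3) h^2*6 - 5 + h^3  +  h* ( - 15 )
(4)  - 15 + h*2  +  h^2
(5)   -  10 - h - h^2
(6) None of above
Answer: 6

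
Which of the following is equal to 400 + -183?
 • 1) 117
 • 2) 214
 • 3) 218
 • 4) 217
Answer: 4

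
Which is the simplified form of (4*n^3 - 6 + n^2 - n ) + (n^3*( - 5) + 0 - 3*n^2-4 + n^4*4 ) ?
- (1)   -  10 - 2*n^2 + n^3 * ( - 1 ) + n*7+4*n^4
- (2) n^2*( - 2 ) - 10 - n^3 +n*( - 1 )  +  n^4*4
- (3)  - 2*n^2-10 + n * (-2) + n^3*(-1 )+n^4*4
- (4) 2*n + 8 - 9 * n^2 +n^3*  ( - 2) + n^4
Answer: 2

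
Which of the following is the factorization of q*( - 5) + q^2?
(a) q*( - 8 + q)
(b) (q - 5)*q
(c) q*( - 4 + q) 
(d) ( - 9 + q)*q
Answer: b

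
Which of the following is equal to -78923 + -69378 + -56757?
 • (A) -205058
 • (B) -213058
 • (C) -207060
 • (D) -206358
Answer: A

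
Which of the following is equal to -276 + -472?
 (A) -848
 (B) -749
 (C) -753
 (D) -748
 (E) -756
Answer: D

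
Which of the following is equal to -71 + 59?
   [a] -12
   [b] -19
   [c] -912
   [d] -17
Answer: a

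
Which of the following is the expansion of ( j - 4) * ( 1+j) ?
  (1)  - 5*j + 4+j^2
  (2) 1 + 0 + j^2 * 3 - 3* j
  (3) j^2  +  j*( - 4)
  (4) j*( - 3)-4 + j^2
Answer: 4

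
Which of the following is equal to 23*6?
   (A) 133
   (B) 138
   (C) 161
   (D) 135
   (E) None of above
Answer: B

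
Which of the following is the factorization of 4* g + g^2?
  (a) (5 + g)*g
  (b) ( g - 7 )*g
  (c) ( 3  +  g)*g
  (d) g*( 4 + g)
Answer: d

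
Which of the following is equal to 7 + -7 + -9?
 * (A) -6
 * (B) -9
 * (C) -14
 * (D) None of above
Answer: B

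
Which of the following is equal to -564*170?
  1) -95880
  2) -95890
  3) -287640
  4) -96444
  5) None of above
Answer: 1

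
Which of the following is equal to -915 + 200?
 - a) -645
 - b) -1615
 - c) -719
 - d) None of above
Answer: d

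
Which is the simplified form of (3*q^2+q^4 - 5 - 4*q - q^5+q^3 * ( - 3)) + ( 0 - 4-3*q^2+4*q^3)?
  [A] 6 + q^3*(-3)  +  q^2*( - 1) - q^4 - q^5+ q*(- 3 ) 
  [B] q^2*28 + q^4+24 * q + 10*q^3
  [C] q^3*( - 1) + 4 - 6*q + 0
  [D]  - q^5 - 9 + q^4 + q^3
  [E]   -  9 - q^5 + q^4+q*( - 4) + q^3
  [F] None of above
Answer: E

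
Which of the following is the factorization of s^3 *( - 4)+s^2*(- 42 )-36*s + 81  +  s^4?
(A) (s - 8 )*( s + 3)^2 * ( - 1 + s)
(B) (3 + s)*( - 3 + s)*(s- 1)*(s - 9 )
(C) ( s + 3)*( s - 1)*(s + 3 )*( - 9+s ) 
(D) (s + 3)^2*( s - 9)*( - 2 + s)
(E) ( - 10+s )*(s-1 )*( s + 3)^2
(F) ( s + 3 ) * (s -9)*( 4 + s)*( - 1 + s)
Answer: C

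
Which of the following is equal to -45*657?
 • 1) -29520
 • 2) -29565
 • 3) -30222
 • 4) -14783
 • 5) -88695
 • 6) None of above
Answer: 2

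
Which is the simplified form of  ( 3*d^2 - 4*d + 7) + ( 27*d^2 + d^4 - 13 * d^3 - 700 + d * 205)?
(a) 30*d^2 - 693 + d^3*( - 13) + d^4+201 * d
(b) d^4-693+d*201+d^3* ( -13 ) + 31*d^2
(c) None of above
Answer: a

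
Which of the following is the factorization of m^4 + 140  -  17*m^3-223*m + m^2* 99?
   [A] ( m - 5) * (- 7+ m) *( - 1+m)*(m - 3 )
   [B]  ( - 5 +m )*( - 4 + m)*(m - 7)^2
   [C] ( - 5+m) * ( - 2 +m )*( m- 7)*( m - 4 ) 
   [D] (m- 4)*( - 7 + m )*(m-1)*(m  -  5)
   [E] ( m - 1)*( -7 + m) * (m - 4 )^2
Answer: D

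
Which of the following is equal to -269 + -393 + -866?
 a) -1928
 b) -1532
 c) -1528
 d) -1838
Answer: c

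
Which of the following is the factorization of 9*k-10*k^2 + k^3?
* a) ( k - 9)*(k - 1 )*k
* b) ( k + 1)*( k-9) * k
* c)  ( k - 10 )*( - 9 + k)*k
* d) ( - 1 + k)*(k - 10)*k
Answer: a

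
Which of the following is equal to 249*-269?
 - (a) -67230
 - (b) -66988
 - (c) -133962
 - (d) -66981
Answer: d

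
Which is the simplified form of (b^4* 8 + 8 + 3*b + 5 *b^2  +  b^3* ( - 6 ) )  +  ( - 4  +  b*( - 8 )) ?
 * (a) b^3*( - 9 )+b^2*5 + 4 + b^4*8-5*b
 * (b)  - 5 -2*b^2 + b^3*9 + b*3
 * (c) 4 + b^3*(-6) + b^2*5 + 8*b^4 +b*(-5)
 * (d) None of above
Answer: c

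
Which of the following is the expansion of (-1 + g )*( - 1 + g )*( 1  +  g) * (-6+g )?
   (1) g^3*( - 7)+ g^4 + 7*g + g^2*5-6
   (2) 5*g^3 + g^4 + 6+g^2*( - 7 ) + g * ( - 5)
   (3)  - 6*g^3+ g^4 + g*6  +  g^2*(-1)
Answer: 1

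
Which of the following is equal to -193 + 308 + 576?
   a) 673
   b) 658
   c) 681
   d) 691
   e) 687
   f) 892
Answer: d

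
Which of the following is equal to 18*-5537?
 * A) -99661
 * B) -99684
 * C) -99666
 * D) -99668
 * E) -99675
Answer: C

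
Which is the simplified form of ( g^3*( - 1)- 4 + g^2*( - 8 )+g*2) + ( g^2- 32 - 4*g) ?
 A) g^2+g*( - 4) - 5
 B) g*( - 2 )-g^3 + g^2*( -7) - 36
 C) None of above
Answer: B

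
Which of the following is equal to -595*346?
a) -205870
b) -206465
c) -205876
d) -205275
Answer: a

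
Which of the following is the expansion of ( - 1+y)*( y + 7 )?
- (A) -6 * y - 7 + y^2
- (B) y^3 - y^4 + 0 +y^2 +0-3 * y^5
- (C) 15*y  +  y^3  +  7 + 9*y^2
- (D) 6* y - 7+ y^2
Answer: D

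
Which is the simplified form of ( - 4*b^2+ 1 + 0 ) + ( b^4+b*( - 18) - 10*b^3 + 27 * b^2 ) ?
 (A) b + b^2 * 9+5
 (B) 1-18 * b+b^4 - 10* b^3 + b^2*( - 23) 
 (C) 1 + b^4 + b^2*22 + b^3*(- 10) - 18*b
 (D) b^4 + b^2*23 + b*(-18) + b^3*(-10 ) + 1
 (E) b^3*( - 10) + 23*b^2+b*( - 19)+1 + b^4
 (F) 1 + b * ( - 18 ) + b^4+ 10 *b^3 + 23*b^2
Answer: D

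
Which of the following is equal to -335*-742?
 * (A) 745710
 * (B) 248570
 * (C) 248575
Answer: B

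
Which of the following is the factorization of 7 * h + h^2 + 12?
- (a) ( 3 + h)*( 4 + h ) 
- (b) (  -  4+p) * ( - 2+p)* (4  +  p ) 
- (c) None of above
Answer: a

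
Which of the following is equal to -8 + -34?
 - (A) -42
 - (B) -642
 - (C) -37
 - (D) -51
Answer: A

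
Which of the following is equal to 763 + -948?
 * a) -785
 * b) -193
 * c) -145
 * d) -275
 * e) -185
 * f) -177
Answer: e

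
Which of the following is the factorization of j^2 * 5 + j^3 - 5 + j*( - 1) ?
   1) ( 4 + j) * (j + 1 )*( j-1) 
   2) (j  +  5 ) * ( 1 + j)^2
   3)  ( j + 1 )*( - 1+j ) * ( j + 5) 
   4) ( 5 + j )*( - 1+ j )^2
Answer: 3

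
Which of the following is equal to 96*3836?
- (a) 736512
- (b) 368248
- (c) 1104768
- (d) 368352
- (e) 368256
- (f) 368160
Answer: e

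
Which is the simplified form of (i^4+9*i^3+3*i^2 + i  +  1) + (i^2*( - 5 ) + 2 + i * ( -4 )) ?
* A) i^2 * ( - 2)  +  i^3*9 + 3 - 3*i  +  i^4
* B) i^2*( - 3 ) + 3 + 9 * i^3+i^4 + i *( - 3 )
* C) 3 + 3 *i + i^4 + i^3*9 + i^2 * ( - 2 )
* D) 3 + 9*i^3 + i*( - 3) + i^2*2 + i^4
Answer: A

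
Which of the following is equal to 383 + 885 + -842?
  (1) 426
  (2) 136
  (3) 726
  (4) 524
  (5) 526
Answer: 1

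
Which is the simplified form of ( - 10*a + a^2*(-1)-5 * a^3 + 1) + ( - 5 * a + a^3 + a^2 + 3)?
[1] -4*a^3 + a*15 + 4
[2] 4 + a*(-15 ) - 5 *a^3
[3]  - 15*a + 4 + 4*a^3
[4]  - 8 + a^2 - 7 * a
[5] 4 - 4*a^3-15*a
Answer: 5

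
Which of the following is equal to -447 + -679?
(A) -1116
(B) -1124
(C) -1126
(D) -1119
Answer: C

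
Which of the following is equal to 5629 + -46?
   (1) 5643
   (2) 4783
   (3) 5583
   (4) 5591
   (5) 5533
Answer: 3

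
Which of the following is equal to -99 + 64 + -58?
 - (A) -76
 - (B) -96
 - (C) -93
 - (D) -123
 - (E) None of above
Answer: C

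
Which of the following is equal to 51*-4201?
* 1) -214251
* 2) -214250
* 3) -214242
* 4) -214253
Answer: 1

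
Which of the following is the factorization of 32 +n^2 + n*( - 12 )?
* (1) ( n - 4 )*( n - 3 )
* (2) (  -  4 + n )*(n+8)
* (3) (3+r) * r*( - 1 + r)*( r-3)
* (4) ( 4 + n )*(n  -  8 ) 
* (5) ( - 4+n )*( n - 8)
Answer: 5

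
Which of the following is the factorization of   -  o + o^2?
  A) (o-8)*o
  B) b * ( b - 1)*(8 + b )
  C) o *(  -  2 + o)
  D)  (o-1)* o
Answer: D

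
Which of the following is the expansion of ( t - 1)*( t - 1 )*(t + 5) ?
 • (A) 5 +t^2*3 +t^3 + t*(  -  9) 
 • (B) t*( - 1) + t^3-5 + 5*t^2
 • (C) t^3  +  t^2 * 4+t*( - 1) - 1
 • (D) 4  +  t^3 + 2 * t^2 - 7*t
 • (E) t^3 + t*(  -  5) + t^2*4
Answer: A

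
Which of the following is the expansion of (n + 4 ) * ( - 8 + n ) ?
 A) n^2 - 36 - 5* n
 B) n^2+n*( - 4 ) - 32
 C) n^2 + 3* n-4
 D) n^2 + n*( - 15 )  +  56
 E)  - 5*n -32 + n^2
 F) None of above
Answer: B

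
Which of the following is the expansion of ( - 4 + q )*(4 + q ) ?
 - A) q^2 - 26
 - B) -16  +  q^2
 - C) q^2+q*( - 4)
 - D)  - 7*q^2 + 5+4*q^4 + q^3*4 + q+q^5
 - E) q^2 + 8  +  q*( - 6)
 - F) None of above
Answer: B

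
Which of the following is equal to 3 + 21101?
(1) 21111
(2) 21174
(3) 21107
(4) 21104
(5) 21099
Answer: 4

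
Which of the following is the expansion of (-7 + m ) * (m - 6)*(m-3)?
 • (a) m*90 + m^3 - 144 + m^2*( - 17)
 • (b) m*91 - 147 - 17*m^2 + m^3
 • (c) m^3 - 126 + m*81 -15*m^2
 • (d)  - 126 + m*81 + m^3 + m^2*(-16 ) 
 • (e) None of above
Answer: d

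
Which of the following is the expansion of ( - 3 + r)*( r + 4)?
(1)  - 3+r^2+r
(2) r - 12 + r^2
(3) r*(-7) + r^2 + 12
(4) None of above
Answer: 2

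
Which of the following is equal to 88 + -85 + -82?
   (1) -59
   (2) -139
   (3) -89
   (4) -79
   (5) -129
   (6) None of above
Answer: 4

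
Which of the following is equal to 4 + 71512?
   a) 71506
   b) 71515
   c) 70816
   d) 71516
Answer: d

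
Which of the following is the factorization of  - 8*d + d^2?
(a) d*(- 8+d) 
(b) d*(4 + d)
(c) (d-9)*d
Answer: a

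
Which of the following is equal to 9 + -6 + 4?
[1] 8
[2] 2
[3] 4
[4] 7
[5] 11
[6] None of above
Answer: 4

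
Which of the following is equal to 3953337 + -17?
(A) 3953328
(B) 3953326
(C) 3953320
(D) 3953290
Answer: C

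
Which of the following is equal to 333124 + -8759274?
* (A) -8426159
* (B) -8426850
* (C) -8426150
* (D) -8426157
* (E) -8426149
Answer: C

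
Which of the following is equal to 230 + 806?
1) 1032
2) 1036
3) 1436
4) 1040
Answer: 2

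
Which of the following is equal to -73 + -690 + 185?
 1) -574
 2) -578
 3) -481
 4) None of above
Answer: 2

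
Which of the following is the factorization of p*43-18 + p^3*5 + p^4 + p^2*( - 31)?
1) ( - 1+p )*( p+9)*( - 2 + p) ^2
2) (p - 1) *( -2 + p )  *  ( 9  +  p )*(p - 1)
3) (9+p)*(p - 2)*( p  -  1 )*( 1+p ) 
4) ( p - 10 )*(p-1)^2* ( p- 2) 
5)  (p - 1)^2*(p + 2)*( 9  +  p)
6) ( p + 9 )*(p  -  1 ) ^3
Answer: 2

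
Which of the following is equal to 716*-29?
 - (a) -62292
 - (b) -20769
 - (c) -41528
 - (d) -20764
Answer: d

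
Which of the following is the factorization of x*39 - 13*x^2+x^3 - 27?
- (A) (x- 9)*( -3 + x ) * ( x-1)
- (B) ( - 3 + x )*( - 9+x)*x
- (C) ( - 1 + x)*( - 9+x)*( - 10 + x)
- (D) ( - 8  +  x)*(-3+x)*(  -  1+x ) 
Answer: A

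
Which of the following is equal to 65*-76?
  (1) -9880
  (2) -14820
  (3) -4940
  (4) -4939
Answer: 3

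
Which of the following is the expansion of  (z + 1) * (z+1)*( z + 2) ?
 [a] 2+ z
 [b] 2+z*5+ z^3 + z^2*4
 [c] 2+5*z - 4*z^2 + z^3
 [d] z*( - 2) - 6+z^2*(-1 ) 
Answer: b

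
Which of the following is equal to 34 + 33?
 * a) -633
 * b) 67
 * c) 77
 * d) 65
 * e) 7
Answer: b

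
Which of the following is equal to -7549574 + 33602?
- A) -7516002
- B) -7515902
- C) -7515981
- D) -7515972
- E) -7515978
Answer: D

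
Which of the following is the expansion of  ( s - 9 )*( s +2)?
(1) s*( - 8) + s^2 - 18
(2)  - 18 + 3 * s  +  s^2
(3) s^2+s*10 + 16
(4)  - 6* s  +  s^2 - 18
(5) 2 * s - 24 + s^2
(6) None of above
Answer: 6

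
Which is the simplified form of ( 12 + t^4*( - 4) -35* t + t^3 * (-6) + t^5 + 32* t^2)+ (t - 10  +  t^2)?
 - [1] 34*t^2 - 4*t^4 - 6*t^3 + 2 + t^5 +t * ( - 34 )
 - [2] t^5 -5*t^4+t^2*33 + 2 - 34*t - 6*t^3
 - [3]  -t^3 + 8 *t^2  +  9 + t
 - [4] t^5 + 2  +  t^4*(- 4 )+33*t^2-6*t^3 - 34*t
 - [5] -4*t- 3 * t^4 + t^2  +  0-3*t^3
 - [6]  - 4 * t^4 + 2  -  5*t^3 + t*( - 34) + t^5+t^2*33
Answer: 4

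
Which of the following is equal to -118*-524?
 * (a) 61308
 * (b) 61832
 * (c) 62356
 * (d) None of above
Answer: b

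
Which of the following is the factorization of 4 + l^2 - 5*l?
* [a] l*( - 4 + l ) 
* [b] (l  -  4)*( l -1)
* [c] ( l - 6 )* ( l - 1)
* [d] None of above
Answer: b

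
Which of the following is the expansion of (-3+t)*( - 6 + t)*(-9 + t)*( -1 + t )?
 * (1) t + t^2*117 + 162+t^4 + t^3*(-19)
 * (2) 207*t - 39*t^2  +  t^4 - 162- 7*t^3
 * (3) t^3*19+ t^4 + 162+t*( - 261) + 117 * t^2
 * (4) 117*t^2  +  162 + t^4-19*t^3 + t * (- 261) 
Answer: 4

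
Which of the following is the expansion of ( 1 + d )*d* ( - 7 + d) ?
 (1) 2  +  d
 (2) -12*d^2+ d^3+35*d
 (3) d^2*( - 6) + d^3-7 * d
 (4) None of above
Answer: 3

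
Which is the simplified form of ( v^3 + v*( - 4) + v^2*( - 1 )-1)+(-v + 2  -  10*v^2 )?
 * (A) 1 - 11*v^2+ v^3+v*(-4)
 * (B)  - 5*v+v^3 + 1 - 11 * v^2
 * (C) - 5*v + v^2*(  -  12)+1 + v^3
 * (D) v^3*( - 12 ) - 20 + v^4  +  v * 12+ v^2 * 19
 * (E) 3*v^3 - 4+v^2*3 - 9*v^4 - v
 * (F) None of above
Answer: B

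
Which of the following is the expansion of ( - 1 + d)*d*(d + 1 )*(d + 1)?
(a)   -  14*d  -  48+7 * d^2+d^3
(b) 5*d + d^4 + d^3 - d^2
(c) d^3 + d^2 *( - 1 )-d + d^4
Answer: c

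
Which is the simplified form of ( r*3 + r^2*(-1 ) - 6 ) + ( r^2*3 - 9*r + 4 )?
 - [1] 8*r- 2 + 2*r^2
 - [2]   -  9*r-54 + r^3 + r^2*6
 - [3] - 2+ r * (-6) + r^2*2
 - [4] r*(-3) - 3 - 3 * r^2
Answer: 3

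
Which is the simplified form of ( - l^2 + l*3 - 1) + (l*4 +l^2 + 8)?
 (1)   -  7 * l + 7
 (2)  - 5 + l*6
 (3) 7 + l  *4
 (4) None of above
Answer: 4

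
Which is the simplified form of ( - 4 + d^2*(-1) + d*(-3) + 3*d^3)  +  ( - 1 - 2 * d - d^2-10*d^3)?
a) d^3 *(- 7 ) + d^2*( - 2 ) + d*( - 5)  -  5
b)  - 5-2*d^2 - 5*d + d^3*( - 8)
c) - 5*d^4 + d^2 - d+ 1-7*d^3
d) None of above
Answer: a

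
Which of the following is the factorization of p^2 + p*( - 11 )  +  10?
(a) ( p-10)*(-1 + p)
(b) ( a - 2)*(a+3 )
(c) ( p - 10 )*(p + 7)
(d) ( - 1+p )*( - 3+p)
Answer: a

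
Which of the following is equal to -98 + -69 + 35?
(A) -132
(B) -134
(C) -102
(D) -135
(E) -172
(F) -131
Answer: A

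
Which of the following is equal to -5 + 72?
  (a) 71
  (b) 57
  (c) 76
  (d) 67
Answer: d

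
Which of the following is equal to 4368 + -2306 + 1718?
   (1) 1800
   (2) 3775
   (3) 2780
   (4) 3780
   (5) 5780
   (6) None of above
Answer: 4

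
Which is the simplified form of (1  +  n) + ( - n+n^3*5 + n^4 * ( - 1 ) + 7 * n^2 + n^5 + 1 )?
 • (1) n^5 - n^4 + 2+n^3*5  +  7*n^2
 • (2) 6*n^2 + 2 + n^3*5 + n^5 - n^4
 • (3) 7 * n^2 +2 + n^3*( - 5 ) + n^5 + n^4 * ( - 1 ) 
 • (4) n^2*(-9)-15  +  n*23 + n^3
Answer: 1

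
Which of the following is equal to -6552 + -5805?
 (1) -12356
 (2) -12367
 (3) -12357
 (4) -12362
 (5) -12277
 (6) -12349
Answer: 3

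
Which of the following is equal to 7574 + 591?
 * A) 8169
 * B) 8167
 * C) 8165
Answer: C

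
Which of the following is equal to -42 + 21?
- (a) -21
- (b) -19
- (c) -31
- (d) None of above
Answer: a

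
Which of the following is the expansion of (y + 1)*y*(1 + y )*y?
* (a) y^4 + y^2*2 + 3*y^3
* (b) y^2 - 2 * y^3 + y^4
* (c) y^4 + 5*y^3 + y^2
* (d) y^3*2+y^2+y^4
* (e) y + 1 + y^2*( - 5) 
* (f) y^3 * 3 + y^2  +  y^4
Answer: d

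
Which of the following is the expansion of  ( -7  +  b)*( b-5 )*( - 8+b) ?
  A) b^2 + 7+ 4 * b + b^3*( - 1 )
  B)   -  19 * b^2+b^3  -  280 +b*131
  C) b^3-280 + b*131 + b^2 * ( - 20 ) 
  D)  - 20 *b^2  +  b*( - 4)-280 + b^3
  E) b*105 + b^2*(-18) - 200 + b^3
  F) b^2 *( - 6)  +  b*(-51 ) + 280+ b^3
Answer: C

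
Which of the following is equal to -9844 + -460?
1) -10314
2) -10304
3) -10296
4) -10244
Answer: 2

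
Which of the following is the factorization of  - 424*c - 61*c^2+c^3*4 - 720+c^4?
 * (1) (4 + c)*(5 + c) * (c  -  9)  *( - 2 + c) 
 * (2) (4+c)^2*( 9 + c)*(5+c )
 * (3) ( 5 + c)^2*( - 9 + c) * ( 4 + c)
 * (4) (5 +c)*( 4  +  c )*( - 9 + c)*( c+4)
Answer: 4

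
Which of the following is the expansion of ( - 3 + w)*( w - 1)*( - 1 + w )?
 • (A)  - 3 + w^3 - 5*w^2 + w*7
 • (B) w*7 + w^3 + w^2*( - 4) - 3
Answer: A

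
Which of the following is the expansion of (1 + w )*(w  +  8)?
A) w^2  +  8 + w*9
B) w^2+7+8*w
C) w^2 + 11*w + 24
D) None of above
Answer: A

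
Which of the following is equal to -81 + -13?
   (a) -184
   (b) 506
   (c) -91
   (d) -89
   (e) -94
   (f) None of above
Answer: e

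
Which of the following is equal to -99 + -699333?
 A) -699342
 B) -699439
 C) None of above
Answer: C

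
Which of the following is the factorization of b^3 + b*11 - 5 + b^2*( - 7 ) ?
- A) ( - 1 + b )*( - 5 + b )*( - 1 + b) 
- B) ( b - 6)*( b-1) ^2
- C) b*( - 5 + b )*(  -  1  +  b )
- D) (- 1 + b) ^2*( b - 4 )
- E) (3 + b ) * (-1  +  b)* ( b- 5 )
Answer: A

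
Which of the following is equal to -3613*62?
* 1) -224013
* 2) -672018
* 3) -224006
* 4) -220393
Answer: 3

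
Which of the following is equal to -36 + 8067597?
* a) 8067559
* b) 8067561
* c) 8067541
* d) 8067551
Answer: b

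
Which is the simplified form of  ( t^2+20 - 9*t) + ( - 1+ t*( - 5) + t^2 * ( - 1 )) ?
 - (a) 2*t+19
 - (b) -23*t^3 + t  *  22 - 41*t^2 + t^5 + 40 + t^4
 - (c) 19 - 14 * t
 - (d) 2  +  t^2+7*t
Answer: c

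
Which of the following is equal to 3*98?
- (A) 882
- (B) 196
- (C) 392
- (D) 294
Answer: D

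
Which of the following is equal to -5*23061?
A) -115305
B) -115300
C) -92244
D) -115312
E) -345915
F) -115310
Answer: A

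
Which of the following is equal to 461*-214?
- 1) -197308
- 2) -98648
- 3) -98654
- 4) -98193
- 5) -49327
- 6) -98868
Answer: 3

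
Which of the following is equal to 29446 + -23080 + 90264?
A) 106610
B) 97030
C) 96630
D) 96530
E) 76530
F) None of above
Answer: C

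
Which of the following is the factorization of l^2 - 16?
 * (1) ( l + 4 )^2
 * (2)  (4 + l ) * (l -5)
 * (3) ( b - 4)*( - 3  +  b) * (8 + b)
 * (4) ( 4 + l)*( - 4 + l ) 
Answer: 4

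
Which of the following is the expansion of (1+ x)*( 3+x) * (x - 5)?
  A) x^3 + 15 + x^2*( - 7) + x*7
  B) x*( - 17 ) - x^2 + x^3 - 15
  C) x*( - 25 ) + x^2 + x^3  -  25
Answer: B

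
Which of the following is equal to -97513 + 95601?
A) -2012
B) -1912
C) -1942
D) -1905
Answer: B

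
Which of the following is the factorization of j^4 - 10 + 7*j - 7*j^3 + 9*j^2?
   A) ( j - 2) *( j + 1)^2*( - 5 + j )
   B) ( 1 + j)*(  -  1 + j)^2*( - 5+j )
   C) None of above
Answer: C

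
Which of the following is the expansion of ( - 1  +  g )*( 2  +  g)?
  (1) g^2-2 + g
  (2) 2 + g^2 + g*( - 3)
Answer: 1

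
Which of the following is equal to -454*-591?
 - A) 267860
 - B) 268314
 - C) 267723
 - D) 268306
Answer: B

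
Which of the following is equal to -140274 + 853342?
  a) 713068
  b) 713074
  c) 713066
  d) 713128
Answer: a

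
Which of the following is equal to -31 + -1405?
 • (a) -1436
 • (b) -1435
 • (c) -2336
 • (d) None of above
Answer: a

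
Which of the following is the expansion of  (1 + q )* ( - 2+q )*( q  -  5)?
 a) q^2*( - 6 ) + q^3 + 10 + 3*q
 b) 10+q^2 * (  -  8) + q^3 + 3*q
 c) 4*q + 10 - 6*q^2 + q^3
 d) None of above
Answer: a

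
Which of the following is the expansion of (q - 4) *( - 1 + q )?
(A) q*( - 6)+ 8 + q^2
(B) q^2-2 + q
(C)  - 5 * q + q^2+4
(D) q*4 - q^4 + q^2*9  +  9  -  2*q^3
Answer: C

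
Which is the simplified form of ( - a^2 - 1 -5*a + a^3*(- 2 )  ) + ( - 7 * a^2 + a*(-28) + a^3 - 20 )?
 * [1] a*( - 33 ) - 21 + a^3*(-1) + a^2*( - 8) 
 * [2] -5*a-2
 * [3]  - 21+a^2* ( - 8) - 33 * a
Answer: 1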